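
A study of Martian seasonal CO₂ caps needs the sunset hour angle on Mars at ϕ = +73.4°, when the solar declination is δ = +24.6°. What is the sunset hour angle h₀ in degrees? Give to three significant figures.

h₀ = 180°

Sunrise equation: cos h₀ = −tan ϕ · tan δ = -1.5358 ≤ −1, so the Sun never sets (polar day) and h₀ = π.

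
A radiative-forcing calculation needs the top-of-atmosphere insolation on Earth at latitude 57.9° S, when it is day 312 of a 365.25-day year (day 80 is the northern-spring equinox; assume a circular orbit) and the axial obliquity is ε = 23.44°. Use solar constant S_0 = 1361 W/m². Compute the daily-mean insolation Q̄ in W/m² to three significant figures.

Q̄ ≈ 420 W/m²

Solar longitude: L_s = 360° × (312 − 80)/365.25 = 228.665°.
sin δ = sin 23.44° × sin 228.665° = -0.29869, so δ = -17.379°.
cos h₀ = −tan(-57.9°) tan(-17.379°) = -0.4989, h₀ = 2.0931 rad.
Bracket: h₀ sin ϕ sin δ + cos ϕ cos δ sin h₀ = 2.0931×-0.84712×-0.29869 + 0.53140×0.95435×0.86665 = 0.529609 + 0.439514 = 0.969123.
Q̄ = (S_0/π) × [bracket] = (1361/π) × 0.969123 = 419.8 W/m².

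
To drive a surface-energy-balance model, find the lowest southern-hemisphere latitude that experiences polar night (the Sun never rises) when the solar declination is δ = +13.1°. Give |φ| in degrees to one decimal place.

Polar night requires cos H₀ = −tan φ tan δ ≥ 1, i.e. tan φ tan δ ≤ −1.
The boundary is |tan φ| · |tan δ| = 1, so |φ| = 90° − |δ| = 90° − 13.1° = 76.9° in the southern hemisphere.

|φ| = 76.9°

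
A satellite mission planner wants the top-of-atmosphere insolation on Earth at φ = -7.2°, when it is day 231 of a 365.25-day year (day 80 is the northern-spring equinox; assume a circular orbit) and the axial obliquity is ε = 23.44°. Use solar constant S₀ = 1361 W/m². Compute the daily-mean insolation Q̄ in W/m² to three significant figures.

Q̄ ≈ 403 W/m²

Solar longitude: λ_s = 360° × (231 − 80)/365.25 = 148.830°.
sin δ = sin 23.44° × sin 148.830° = 0.20589, so δ = +11.882°.
cos H₀ = −tan(-7.2°) tan(+11.882°) = 0.0266, H₀ = 1.5442 rad.
Bracket: H₀ sin φ sin δ + cos φ cos δ sin H₀ = 1.5442×-0.12533×0.20589 + 0.99211×0.97858×0.99965 = -0.039847 + 0.970519 = 0.930672.
Q̄ = (S₀/π) × [bracket] = (1361/π) × 0.930672 = 403.2 W/m².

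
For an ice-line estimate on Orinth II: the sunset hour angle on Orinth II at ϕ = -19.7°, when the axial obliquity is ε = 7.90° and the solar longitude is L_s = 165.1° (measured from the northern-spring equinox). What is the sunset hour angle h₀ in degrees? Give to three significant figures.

Solar declination: sin δ = sin ε · sin L_s = sin 7.90° × sin 165.1° = 0.03534, so δ = +2.025°.
cos h₀ = −tan ϕ · tan δ = −tan(-19.7°) × tan(+2.025°) = 0.0127, so h₀ = 1.5581 rad = 89.27°.

h₀ = 89.3°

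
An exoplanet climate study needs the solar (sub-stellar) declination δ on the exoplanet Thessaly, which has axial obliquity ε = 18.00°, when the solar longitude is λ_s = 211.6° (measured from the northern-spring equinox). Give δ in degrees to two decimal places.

sin δ = sin ε · sin λ_s = sin 18.00° × sin 211.6° = -0.161921.
δ = arcsin(-0.161921) = -9.32°.

δ = -9.32°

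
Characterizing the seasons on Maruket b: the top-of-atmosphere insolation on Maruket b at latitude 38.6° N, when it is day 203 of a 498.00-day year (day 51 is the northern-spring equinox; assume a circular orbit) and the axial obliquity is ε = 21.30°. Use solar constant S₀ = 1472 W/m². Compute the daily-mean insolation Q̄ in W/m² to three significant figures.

Solar longitude: λ_s = 360° × (203 − 51)/498.00 = 109.880°.
sin δ = sin 21.30° × sin 109.880° = 0.34160, so δ = +19.975°.
cos H₀ = −tan(+38.6°) tan(+19.975°) = -0.2902, H₀ = 1.8652 rad.
Bracket: H₀ sin φ sin δ + cos φ cos δ sin H₀ = 1.8652×0.62388×0.34160 + 0.78152×0.93984×0.95698 = 0.397507 + 0.702905 = 1.100412.
Q̄ = (S₀/π) × [bracket] = (1472/π) × 1.100412 = 515.6 W/m².

Q̄ ≈ 516 W/m²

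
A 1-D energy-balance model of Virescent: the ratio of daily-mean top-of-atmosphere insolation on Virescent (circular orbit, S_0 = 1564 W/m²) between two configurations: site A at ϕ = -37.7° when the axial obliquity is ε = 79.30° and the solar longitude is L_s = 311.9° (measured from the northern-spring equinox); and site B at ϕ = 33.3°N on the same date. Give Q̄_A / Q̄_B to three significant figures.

— Configuration A (ϕ=-37.7°):
Solar declination: sin δ = sin ε · sin L_s = sin 79.30° × sin 311.9° = -0.73137, so δ = -47.001°.
cos h₀ = −tan(-37.7°) tan(-47.001°) = -0.8289, h₀ = 2.5479 rad.
Bracket: h₀ sin ϕ sin δ + cos ϕ cos δ sin h₀ = 2.5479×-0.61153×-0.73137 + 0.79122×0.68198×0.55946 = 1.139560 + 0.301882 = 1.441442.
Q̄ = (S_0/π) × [bracket] = (1564/π) × 1.441442 = 717.60 W/m².
— Configuration B (ϕ=+33.3°):
cos h₀ = −tan(+33.3°) tan(-47.001°) = 0.7044, h₀ = 0.7892 rad.
Bracket: h₀ sin ϕ sin δ + cos ϕ cos δ sin h₀ = 0.7892×0.54902×-0.73137 + 0.83581×0.68198×0.70976 = -0.316893 + 0.404567 = 0.087674.
Q̄ = (S_0/π) × [bracket] = (1564/π) × 0.087674 = 43.647 W/m².
Ratio Q̄_A / Q̄_B = 717.60 / 43.647 = 16.44.

Q̄_A / Q̄_B ≈ 16.4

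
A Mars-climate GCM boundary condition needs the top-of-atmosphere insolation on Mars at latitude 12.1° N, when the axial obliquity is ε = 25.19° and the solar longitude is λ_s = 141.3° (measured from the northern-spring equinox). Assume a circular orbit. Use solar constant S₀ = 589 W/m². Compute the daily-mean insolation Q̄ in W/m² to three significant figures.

Q̄ ≈ 193 W/m²

Solar declination: sin δ = sin ε · sin λ_s = sin 25.19° × sin 141.3° = 0.26612, so δ = +15.433°.
cos H₀ = −tan(+12.1°) tan(+15.433°) = -0.0592, H₀ = 1.6300 rad.
Bracket: H₀ sin φ sin δ + cos φ cos δ sin H₀ = 1.6300×0.20962×0.26612 + 0.97778×0.96394×0.99825 = 0.090928 + 0.940872 = 1.031800.
Q̄ = (S₀/π) × [bracket] = (589/π) × 1.031800 = 193.4 W/m².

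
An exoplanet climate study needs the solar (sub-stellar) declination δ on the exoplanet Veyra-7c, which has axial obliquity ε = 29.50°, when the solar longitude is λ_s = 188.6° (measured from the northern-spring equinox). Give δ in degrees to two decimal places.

sin δ = sin ε · sin λ_s = sin 29.50° × sin 188.6° = -0.073635.
δ = arcsin(-0.073635) = -4.22°.

δ = -4.22°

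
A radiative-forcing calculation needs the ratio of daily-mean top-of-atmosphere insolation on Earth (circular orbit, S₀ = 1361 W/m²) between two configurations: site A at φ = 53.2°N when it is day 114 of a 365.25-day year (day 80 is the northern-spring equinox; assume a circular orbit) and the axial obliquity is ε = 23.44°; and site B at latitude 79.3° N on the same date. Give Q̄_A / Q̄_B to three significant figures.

— Configuration A (φ=+53.2°):
Solar longitude: λ_s = 360° × (114 − 80)/365.25 = 33.511°.
sin δ = sin 23.44° × sin 33.511° = 0.21962, so δ = +12.687°.
cos H₀ = −tan(+53.2°) tan(+12.687°) = -0.3009, H₀ = 1.8765 rad.
Bracket: H₀ sin φ sin δ + cos φ cos δ sin H₀ = 1.8765×0.80073×0.21962 + 0.59902×0.97559×0.95365 = 0.329994 + 0.557311 = 0.887305.
Q̄ = (S₀/π) × [bracket] = (1361/π) × 0.887305 = 384.40 W/m².
— Configuration B (φ=+79.3°):
cos H₀ = −tan(+79.3°) tan(+12.687°) = -1.1914 ≤ −1 ⇒ polar day, H₀ = π.
Bracket: H₀ sin φ sin δ + cos φ cos δ sin H₀ = 3.1416×0.98261×0.21962 + 0.18567×0.97559×0.00000 = 0.677960 + 0.000000 = 0.677960.
Q̄ = (S₀/π) × [bracket] = (1361/π) × 0.677960 = 293.71 W/m².
Ratio Q̄_A / Q̄_B = 384.40 / 293.71 = 1.309.

Q̄_A / Q̄_B ≈ 1.31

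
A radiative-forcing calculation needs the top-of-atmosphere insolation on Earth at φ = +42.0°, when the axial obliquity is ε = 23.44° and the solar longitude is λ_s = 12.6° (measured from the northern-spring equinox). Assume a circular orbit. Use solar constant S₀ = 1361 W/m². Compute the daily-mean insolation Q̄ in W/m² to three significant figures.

Solar declination: sin δ = sin ε · sin λ_s = sin 23.44° × sin 12.6° = 0.08677, so δ = +4.978°.
cos H₀ = −tan(+42.0°) tan(+4.978°) = -0.0784, H₀ = 1.6493 rad.
Bracket: H₀ sin φ sin δ + cos φ cos δ sin H₀ = 1.6493×0.66913×0.08677 + 0.74314×0.99623×0.99692 = 0.095759 + 0.738058 = 0.833817.
Q̄ = (S₀/π) × [bracket] = (1361/π) × 0.833817 = 361.2 W/m².

Q̄ ≈ 361 W/m²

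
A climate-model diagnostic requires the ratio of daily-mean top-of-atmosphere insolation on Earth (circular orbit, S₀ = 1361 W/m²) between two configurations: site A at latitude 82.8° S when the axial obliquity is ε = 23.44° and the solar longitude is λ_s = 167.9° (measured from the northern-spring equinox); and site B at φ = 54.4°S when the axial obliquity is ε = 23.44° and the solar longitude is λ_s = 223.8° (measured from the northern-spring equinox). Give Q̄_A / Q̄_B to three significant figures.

Q̄_A / Q̄_B ≈ 0.0246

— Configuration A (φ=-82.8°):
Solar declination: sin δ = sin ε · sin λ_s = sin 23.44° × sin 167.9° = 0.08338, so δ = +4.783°.
cos H₀ = −tan(-82.8°) tan(+4.783°) = 0.6624, H₀ = 0.8468 rad.
Bracket: H₀ sin φ sin δ + cos φ cos δ sin H₀ = 0.8468×-0.99211×0.08338 + 0.12533×0.99652×0.74919 = -0.070049 + 0.093569 = 0.023520.
Q̄ = (S₀/π) × [bracket] = (1361/π) × 0.023520 = 10.189 W/m².
— Configuration B (φ=-54.4°):
Solar declination: sin δ = sin ε · sin λ_s = sin 23.44° × sin 223.8° = -0.27533, so δ = -15.981°.
cos H₀ = −tan(-54.4°) tan(-15.981°) = -0.4000, H₀ = 1.9823 rad.
Bracket: H₀ sin φ sin δ + cos φ cos δ sin H₀ = 1.9823×-0.81310×-0.27533 + 0.58212×0.96135×0.91650 = 0.443779 + 0.512893 = 0.956672.
Q̄ = (S₀/π) × [bracket] = (1361/π) × 0.956672 = 414.45 W/m².
Ratio Q̄_A / Q̄_B = 10.189 / 414.45 = 0.02458.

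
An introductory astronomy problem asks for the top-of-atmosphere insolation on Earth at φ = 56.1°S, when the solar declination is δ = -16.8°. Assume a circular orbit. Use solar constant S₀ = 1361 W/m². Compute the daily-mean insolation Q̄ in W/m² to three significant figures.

cos H₀ = −tan(-56.1°) tan(-16.800°) = -0.4493, H₀ = 2.0368 rad.
Bracket: H₀ sin φ sin δ + cos φ cos δ sin H₀ = 2.0368×-0.83001×-0.28903 + 0.55775×0.95732×0.89338 = 0.488624 + 0.477016 = 0.965640.
Q̄ = (S₀/π) × [bracket] = (1361/π) × 0.965640 = 418.3 W/m².

Q̄ ≈ 418 W/m²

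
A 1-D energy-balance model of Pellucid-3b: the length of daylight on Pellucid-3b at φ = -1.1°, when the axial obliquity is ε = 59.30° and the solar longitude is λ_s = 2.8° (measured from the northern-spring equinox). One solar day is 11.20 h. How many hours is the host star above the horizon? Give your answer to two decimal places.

5.60 h

Solar declination: sin δ = sin ε · sin λ_s = sin 59.30° × sin 2.8° = 0.04200, so δ = +2.407°.
cos H₀ = −tan φ · tan δ = −tan(-1.1°) × tan(+2.407°) = 0.0008, so H₀ = 1.5700 rad = 89.95°.
Daylight = 2H₀/(2π) × 11.20 h = (1.5700/π) × 11.20 = 5.60 h.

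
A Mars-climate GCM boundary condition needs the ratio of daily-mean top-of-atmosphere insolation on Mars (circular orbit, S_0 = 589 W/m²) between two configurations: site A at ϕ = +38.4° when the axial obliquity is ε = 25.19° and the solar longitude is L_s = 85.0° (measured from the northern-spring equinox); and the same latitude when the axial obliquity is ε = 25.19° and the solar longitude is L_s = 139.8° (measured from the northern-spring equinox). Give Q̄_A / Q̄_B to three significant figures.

Q̄_A / Q̄_B ≈ 1.13

— Configuration A (ϕ=+38.4°):
Solar declination: sin δ = sin ε · sin L_s = sin 25.19° × sin 85.0° = 0.42400, so δ = +25.087°.
cos h₀ = −tan(+38.4°) tan(+25.087°) = -0.3711, h₀ = 1.9510 rad.
Bracket: h₀ sin ϕ sin δ + cos ϕ cos δ sin h₀ = 1.9510×0.62115×0.42400 + 0.78369×0.90566×0.92861 = 0.513830 + 0.659087 = 1.172917.
Q̄ = (S_0/π) × [bracket] = (589/π) × 1.172917 = 219.90 W/m².
— Configuration B (ϕ=+38.4°):
Solar declination: sin δ = sin ε · sin L_s = sin 25.19° × sin 139.8° = 0.27472, so δ = +15.945°.
cos h₀ = −tan(+38.4°) tan(+15.945°) = -0.2265, h₀ = 1.7992 rad.
Bracket: h₀ sin ϕ sin δ + cos ϕ cos δ sin h₀ = 1.7992×0.62115×0.27472 + 0.78369×0.96152×0.97402 = 0.307020 + 0.733957 = 1.040977.
Q̄ = (S_0/π) × [bracket] = (589/π) × 1.040977 = 195.17 W/m².
Ratio Q̄_A / Q̄_B = 219.90 / 195.17 = 1.127.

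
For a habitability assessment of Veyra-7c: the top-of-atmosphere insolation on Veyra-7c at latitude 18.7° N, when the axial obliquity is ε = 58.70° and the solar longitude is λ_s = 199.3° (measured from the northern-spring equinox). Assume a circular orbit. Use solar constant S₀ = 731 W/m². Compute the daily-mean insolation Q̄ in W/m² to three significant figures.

Q̄ ≈ 179 W/m²

Solar declination: sin δ = sin ε · sin λ_s = sin 58.70° × sin 199.3° = -0.28241, so δ = -16.404°.
cos H₀ = −tan(+18.7°) tan(-16.404°) = 0.0996, H₀ = 1.4710 rad.
Bracket: H₀ sin φ sin δ + cos φ cos δ sin H₀ = 1.4710×0.32061×-0.28241 + 0.94721×0.95929×0.99502 = -0.133189 + 0.904124 = 0.770935.
Q̄ = (S₀/π) × [bracket] = (731/π) × 0.770935 = 179.4 W/m².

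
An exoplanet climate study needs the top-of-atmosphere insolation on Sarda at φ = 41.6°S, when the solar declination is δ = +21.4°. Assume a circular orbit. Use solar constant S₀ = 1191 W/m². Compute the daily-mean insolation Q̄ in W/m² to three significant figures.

Q̄ ≈ 136 W/m²

cos H₀ = −tan(-41.6°) tan(+21.400°) = 0.3479, H₀ = 1.2154 rad.
Bracket: H₀ sin φ sin δ + cos φ cos δ sin H₀ = 1.2154×-0.66393×0.36488 + 0.74780×0.93106×0.93752 = -0.294436 + 0.652745 = 0.358309.
Q̄ = (S₀/π) × [bracket] = (1191/π) × 0.358309 = 135.8 W/m².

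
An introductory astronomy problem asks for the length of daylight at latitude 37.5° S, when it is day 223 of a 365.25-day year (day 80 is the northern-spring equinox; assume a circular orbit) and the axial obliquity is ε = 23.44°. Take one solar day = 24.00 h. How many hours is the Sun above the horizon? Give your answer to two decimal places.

10.47 h

Solar longitude: λ_s = 360° × (223 − 80)/365.25 = 140.945°.
sin δ = sin 23.44° × sin 140.945° = 0.25064, so δ = +14.515°.
cos H₀ = −tan φ · tan δ = −tan(-37.5°) × tan(+14.515°) = 0.1987, so H₀ = 1.3708 rad = 78.54°.
Daylight = 2H₀/(2π) × 24.00 h = (1.3708/π) × 24.00 = 10.47 h.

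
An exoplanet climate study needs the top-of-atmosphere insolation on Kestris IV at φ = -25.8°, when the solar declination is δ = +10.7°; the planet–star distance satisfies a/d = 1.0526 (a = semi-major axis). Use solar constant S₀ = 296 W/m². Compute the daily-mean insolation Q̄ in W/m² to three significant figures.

Q̄ ≈ 79.5 W/m²

cos H₀ = −tan(-25.8°) tan(+10.700°) = 0.0913, H₀ = 1.4793 rad.
Bracket: H₀ sin φ sin δ + cos φ cos δ sin H₀ = 1.4793×-0.43523×0.18567 + 0.90032×0.98261×0.99582 = -0.119541 + 0.880966 = 0.761425.
Inverse-square distance factor (a/d)² = 1.0526² = 1.107967.
Q̄ = (S₀/π) × 1.107967 × [bracket] = (296/π) × 1.107967 × 0.761425 = 79.49 W/m².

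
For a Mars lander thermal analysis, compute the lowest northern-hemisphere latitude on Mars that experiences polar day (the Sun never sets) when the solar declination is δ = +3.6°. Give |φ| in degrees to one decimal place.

Polar day requires cos H₀ = −tan φ tan δ ≤ −1, i.e. tan φ tan δ ≥ 1.
The boundary is |tan φ| · |tan δ| = 1, so |φ| = 90° − |δ| = 90° − 3.6° = 86.4° in the northern hemisphere.

|φ| = 86.4°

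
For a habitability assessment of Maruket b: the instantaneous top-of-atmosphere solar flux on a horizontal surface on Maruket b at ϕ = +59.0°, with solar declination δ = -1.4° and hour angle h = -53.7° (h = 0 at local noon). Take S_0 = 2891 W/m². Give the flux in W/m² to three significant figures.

821 W/m²

cos θ_z = sin ϕ sin δ + cos ϕ cos δ cos h = -0.020942 + 0.304818 = 0.283876.
Flux = S_0 · cos θ_z = 2891 × 0.283876 = 820.7 W/m².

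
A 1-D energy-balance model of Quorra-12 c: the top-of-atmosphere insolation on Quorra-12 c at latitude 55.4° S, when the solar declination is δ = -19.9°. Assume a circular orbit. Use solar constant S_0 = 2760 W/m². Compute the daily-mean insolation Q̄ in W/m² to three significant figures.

Q̄ ≈ 922 W/m²

cos h₀ = −tan(-55.4°) tan(-19.900°) = -0.5247, h₀ = 2.1232 rad.
Bracket: h₀ sin ϕ sin δ + cos ϕ cos δ sin h₀ = 2.1232×-0.82314×-0.34038 + 0.56784×0.94029×0.85126 = 0.594879 + 0.454517 = 1.049396.
Q̄ = (S_0/π) × [bracket] = (2760/π) × 1.049396 = 921.9 W/m².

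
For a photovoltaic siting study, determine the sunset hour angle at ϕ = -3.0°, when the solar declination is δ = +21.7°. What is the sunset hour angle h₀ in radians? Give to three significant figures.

h₀ = 1.55 rad

cos h₀ = −tan ϕ · tan δ = −tan(-3.0°) × tan(+21.700°) = 0.0209, so h₀ = 1.5499 rad = 88.80°.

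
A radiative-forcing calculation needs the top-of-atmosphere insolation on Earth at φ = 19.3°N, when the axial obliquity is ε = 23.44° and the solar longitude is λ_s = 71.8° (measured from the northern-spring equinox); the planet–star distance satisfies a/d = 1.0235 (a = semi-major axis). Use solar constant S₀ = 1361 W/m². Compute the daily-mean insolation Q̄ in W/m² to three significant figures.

Solar declination: sin δ = sin ε · sin λ_s = sin 23.44° × sin 71.8° = 0.37789, so δ = +22.203°.
cos H₀ = −tan(+19.3°) tan(+22.203°) = -0.1429, H₀ = 1.7142 rad.
Bracket: H₀ sin φ sin δ + cos φ cos δ sin H₀ = 1.7142×0.33051×0.37789 + 0.94380×0.92585×0.98973 = 0.214097 + 0.864843 = 1.078940.
Inverse-square distance factor (a/d)² = 1.0235² = 1.047552.
Q̄ = (S₀/π) × 1.047552 × [bracket] = (1361/π) × 1.047552 × 1.078940 = 489.6 W/m².

Q̄ ≈ 490 W/m²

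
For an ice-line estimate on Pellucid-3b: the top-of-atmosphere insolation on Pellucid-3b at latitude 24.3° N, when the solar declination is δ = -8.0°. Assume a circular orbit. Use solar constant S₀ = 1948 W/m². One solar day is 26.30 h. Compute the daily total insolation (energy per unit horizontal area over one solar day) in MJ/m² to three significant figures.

47.8 MJ/m²

cos H₀ = −tan(+24.3°) tan(-8.000°) = 0.0635, H₀ = 1.5073 rad.
Bracket: H₀ sin φ sin δ + cos φ cos δ sin H₀ = 1.5073×0.41151×-0.13917 + 0.91140×0.99027×0.99798 = -0.086323 + 0.900709 = 0.814386.
Q̄ = (S₀/π) × [bracket] = (1948/π) × 0.814386 = 504.97 W/m².
Daily total = Q̄ × 26.30 h × 3600 s/h = 504.97 × 26.30 × 3600 / 10⁶ = 47.81 MJ/m².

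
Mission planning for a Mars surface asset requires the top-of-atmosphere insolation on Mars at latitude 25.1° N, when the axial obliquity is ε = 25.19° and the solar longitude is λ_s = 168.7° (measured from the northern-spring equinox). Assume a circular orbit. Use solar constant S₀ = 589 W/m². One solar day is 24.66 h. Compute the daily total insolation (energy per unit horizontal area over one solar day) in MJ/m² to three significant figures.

Solar declination: sin δ = sin ε · sin λ_s = sin 25.19° × sin 168.7° = 0.08340, so δ = +4.784°.
cos H₀ = −tan(+25.1°) tan(+4.784°) = -0.0392, H₀ = 1.6100 rad.
Bracket: H₀ sin φ sin δ + cos φ cos δ sin H₀ = 1.6100×0.42420×0.08340 + 0.90557×0.99652×0.99923 = 0.056959 + 0.901724 = 0.958683.
Q̄ = (S₀/π) × [bracket] = (589/π) × 0.958683 = 179.74 W/m².
Daily total = Q̄ × 24.66 h × 3600 s/h = 179.74 × 24.66 × 3600 / 10⁶ = 15.96 MJ/m².

16.0 MJ/m²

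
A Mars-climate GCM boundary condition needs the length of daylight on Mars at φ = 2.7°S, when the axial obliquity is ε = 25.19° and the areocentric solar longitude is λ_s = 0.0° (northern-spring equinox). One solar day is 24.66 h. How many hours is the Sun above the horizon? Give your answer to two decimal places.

sin δ = sin 25.19° × sin 0.0° = 0.00000, so δ = +0.000°.
cos H₀ = −tan φ · tan δ = −tan(-2.7°) × tan(+0.000°) = 0.0000, so H₀ = 1.5708 rad = 90.00°.
Daylight = 2H₀/(2π) × 24.66 h = (1.5708/π) × 24.66 = 12.33 h.

12.33 h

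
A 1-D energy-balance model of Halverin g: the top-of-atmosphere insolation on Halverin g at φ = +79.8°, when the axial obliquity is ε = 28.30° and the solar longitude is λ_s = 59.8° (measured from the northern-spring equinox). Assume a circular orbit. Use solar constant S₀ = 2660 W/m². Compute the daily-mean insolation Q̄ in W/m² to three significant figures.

Solar declination: sin δ = sin ε · sin λ_s = sin 28.30° × sin 59.8° = 0.40974, so δ = +24.189°.
cos H₀ = −tan(+79.8°) tan(+24.189°) = -2.4964 ≤ −1 ⇒ polar day, H₀ = π.
Bracket: H₀ sin φ sin δ + cos φ cos δ sin H₀ = 3.1416×0.98420×0.40974 + 0.17708×0.91220×0.00000 = 1.266901 + 0.000000 = 1.266901.
Q̄ = (S₀/π) × [bracket] = (2660/π) × 1.266901 = 1073 W/m².

Q̄ ≈ 1.07e+03 W/m²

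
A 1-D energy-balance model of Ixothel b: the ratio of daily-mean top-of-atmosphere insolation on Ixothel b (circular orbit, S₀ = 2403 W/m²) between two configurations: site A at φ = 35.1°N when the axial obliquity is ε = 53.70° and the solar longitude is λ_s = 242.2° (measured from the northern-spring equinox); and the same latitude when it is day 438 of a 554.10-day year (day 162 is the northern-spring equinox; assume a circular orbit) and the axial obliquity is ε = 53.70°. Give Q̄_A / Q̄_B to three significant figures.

— Configuration A (φ=+35.1°):
Solar declination: sin δ = sin ε · sin λ_s = sin 53.70° × sin 242.2° = -0.71291, so δ = -45.472°.
cos H₀ = −tan(+35.1°) tan(-45.472°) = 0.7145, H₀ = 0.7749 rad.
Bracket: H₀ sin φ sin δ + cos φ cos δ sin H₀ = 0.7749×0.57501×-0.71291 + 0.81815×0.70126×0.69965 = -0.317655 + 0.401414 = 0.083759.
Q̄ = (S₀/π) × [bracket] = (2403/π) × 0.083759 = 64.067 W/m².
— Configuration B (φ=+35.1°):
Solar longitude: λ_s = 360° × (438 − 162)/554.10 = 179.318°.
sin δ = sin 53.70° × sin 179.318° = 0.00960, so δ = +0.550°.
cos H₀ = −tan(+35.1°) tan(+0.550°) = -0.0067, H₀ = 1.5775 rad.
Bracket: H₀ sin φ sin δ + cos φ cos δ sin H₀ = 1.5775×0.57501×0.00960 + 0.81815×0.99995×0.99998 = 0.008708 + 0.818093 = 0.826801.
Q̄ = (S₀/π) × [bracket] = (2403/π) × 0.826801 = 632.42 W/m².
Ratio Q̄_A / Q̄_B = 64.067 / 632.42 = 0.1013.

Q̄_A / Q̄_B ≈ 0.101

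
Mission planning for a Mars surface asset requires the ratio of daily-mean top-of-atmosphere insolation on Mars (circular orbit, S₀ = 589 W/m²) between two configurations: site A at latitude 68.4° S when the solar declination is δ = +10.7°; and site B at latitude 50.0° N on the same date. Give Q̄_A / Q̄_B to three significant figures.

Q̄_A / Q̄_B ≈ 0.152

— Configuration A (φ=-68.4°):
cos H₀ = −tan(-68.4°) tan(+10.700°) = 0.4772, H₀ = 1.0733 rad.
Bracket: H₀ sin φ sin δ + cos φ cos δ sin H₀ = 1.0733×-0.92978×0.18567 + 0.36812×0.98261×0.87877 = -0.185286 + 0.317867 = 0.132581.
Q̄ = (S₀/π) × [bracket] = (589/π) × 0.132581 = 24.857 W/m².
— Configuration B (φ=+50.0°):
cos H₀ = −tan(+50.0°) tan(+10.700°) = -0.2252, H₀ = 1.7979 rad.
Bracket: H₀ sin φ sin δ + cos φ cos δ sin H₀ = 1.7979×0.76604×0.18567 + 0.64279×0.98261×0.97432 = 0.255716 + 0.615392 = 0.871108.
Q̄ = (S₀/π) × [bracket] = (589/π) × 0.871108 = 163.32 W/m².
Ratio Q̄_A / Q̄_B = 24.857 / 163.32 = 0.1522.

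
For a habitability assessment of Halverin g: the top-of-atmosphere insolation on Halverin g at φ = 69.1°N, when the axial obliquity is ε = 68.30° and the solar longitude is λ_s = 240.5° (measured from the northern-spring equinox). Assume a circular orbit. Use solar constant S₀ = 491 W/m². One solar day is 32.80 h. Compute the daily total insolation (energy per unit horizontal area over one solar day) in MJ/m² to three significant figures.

Solar declination: sin δ = sin ε · sin λ_s = sin 68.30° × sin 240.5° = -0.80868, so δ = -53.967°.
cos H₀ = −tan(+69.1°) tan(-53.967°) = 3.6000 ≥ 1 ⇒ polar night, H₀ = 0 and Q̄ = 0.
Daily total = Q̄ × 32.80 h × 3600 s/h = 0.00 MJ/m².

0.00 MJ/m²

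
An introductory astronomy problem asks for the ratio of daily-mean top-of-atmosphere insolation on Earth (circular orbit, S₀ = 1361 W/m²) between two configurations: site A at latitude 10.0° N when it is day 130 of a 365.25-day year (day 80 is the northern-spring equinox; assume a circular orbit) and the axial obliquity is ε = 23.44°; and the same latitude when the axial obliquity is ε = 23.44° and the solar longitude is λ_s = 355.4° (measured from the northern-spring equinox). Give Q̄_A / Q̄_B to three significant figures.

— Configuration A (φ=+10.0°):
Solar longitude: λ_s = 360° × (130 − 80)/365.25 = 49.281°.
sin δ = sin 23.44° × sin 49.281° = 0.30149, so δ = +17.547°.
cos H₀ = −tan(+10.0°) tan(+17.547°) = -0.0558, H₀ = 1.6266 rad.
Bracket: H₀ sin φ sin δ + cos φ cos δ sin H₀ = 1.6266×0.17365×0.30149 + 0.98481×0.95347×0.99844 = 0.085159 + 0.937522 = 1.022681.
Q̄ = (S₀/π) × [bracket] = (1361/π) × 1.022681 = 443.05 W/m².
— Configuration B (φ=+10.0°):
Solar declination: sin δ = sin ε · sin λ_s = sin 23.44° × sin 355.4° = -0.03190, so δ = -1.828°.
cos H₀ = −tan(+10.0°) tan(-1.828°) = 0.0056, H₀ = 1.5652 rad.
Bracket: H₀ sin φ sin δ + cos φ cos δ sin H₀ = 1.5652×0.17365×-0.03190 + 0.98481×0.99949×0.99998 = -0.008670 + 0.984288 = 0.975618.
Q̄ = (S₀/π) × [bracket] = (1361/π) × 0.975618 = 422.66 W/m².
Ratio Q̄_A / Q̄_B = 443.05 / 422.66 = 1.048.

Q̄_A / Q̄_B ≈ 1.05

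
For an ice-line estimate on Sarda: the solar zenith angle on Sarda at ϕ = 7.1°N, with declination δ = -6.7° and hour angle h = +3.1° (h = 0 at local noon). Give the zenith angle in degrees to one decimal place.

θ_z = 14.1°

cos θ_z = sin ϕ sin δ + cos ϕ cos δ cos h = -0.014421 + 0.984113 = 0.969692.
θ_z = arccos(0.969692) = 14.1°.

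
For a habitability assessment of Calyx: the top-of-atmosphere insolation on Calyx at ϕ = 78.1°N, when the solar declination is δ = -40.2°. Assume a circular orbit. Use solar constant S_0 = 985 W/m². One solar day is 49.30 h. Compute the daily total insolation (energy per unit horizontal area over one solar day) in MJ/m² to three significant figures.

cos h₀ = −tan(+78.1°) tan(-40.200°) = 4.0101 ≥ 1 ⇒ polar night, h₀ = 0 and Q̄ = 0.
Daily total = Q̄ × 49.30 h × 3600 s/h = 0.00 MJ/m².

0.00 MJ/m²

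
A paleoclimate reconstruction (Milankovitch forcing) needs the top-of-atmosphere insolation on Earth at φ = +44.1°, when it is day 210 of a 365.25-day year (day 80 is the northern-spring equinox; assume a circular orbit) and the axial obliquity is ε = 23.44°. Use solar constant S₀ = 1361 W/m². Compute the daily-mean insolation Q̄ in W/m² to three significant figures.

Q̄ ≈ 459 W/m²

Solar longitude: λ_s = 360° × (210 − 80)/365.25 = 128.131°.
sin δ = sin 23.44° × sin 128.131° = 0.31290, so δ = +18.234°.
cos H₀ = −tan(+44.1°) tan(+18.234°) = -0.3193, H₀ = 1.8957 rad.
Bracket: H₀ sin φ sin δ + cos φ cos δ sin H₀ = 1.8957×0.69591×0.31290 + 0.71813×0.94979×0.94767 = 0.412789 + 0.646380 = 1.059169.
Q̄ = (S₀/π) × [bracket] = (1361/π) × 1.059169 = 458.9 W/m².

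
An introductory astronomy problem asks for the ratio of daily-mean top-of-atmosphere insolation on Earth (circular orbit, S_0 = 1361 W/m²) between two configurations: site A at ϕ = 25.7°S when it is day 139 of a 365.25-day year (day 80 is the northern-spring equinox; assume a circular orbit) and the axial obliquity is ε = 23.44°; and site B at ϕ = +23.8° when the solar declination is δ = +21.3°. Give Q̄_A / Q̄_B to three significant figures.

Q̄_A / Q̄_B ≈ 0.576

— Configuration A (ϕ=-25.7°):
Solar longitude: L_s = 360° × (139 − 80)/365.25 = 58.152°.
sin δ = sin 23.44° × sin 58.152° = 0.33790, so δ = +19.749°.
cos h₀ = −tan(-25.7°) tan(+19.749°) = 0.1728, h₀ = 1.3971 rad.
Bracket: h₀ sin ϕ sin δ + cos ϕ cos δ sin h₀ = 1.3971×-0.43366×0.33790 + 0.90108×0.94118×0.98496 = -0.204722 + 0.835323 = 0.630601.
Q̄ = (S_0/π) × [bracket] = (1361/π) × 0.630601 = 273.19 W/m².
— Configuration B (ϕ=+23.8°):
cos h₀ = −tan(+23.8°) tan(+21.300°) = -0.1720, h₀ = 1.7436 rad.
Bracket: h₀ sin ϕ sin δ + cos ϕ cos δ sin h₀ = 1.7436×0.40355×0.36325 + 0.91496×0.93169×0.98510 = 0.255594 + 0.839757 = 1.095351.
Q̄ = (S_0/π) × [bracket] = (1361/π) × 1.095351 = 474.53 W/m².
Ratio Q̄_A / Q̄_B = 273.19 / 474.53 = 0.5757.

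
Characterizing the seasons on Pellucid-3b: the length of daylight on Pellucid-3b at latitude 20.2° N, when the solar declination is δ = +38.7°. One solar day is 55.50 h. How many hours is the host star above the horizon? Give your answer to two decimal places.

33.04 h

cos H₀ = −tan φ · tan δ = −tan(+20.2°) × tan(+38.700°) = -0.2948, so H₀ = 1.8700 rad = 107.14°.
Daylight = 2H₀/(2π) × 55.50 h = (1.8700/π) × 55.50 = 33.04 h.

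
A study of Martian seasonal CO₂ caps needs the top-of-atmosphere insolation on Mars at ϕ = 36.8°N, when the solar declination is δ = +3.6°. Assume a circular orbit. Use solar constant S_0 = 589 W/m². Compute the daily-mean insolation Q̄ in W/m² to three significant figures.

Q̄ ≈ 161 W/m²

cos h₀ = −tan(+36.8°) tan(+3.600°) = -0.0471, h₀ = 1.6179 rad.
Bracket: h₀ sin ϕ sin δ + cos ϕ cos δ sin h₀ = 1.6179×0.59902×0.06279 + 0.80073×0.99803×0.99889 = 0.060853 + 0.798266 = 0.859119.
Q̄ = (S_0/π) × [bracket] = (589/π) × 0.859119 = 161.1 W/m².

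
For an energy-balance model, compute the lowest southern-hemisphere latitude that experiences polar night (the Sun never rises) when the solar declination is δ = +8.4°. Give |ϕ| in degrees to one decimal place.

|ϕ| = 81.6°

Polar night requires cos h₀ = −tan ϕ tan δ ≥ 1, i.e. tan ϕ tan δ ≤ −1.
The boundary is |tan ϕ| · |tan δ| = 1, so |ϕ| = 90° − |δ| = 90° − 8.4° = 81.6° in the southern hemisphere.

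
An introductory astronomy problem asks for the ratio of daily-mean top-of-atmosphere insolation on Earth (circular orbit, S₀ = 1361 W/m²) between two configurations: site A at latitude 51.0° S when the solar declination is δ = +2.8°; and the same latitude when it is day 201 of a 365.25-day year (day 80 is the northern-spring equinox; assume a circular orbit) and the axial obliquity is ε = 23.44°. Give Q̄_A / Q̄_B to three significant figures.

— Configuration A (φ=-51.0°):
cos H₀ = −tan(-51.0°) tan(+2.800°) = 0.0604, H₀ = 1.5104 rad.
Bracket: H₀ sin φ sin δ + cos φ cos δ sin H₀ = 1.5104×-0.77715×0.04885 + 0.62932×0.99881×0.99817 = -0.057340 + 0.627421 = 0.570081.
Q̄ = (S₀/π) × [bracket] = (1361/π) × 0.570081 = 246.97 W/m².
— Configuration B (φ=-51.0°):
Solar longitude: λ_s = 360° × (201 − 80)/365.25 = 119.261°.
sin δ = sin 23.44° × sin 119.261° = 0.34703, so δ = +20.306°.
cos H₀ = −tan(-51.0°) tan(+20.306°) = 0.4569, H₀ = 1.0962 rad.
Bracket: H₀ sin φ sin δ + cos φ cos δ sin H₀ = 1.0962×-0.77715×0.34703 + 0.62932×0.93785×0.88949 = -0.295639 + 0.524984 = 0.229345.
Q̄ = (S₀/π) × [bracket] = (1361/π) × 0.229345 = 99.357 W/m².
Ratio Q̄_A / Q̄_B = 246.97 / 99.357 = 2.486.

Q̄_A / Q̄_B ≈ 2.49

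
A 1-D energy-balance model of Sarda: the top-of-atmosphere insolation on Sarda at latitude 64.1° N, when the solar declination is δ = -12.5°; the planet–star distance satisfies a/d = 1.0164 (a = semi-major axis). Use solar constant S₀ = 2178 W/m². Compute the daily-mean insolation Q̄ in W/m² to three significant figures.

Q̄ ≈ 119 W/m²

cos H₀ = −tan(+64.1°) tan(-12.500°) = 0.4566, H₀ = 1.0967 rad.
Bracket: H₀ sin φ sin δ + cos φ cos δ sin H₀ = 1.0967×0.89956×-0.21644 + 0.43680×0.97630×0.88969 = -0.213528 + 0.379406 = 0.165878.
Inverse-square distance factor (a/d)² = 1.0164² = 1.033069.
Q̄ = (S₀/π) × 1.033069 × [bracket] = (2178/π) × 1.033069 × 0.165878 = 118.8 W/m².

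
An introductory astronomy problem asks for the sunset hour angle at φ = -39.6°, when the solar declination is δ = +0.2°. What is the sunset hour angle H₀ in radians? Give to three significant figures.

cos H₀ = −tan φ · tan δ = −tan(-39.6°) × tan(+0.200°) = 0.0029, so H₀ = 1.5679 rad = 89.83°.

H₀ = 1.57 rad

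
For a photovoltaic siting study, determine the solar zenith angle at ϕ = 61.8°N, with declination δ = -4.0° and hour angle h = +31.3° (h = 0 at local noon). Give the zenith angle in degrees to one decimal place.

cos θ_z = sin ϕ sin δ + cos ϕ cos δ cos h = -0.061477 + 0.402792 = 0.341315.
θ_z = arccos(0.341315) = 70.0°.

θ_z = 70.0°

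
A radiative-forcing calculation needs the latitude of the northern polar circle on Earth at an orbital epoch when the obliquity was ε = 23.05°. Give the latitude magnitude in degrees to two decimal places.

66.95°

The polar circle is the lowest latitude that experiences at least one full rotation of continuous daylight at the northern-summer solstice; it lies at |φ| = 90° − ε = 90° − 23.05° = 66.95°.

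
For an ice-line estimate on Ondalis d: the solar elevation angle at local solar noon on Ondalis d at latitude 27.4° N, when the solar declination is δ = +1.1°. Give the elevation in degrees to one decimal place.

63.7°

At local noon the hour angle is zero, so the zenith angle equals |φ − δ| = |+27.4° − (+1.100°)| = 26.300°.
Elevation = 90° − 26.300° = 63.7°.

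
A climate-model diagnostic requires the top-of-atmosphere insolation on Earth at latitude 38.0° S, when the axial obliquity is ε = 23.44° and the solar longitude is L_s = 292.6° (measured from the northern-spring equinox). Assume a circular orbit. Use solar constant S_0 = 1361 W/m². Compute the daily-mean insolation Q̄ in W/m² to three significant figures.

Solar declination: sin δ = sin ε · sin L_s = sin 23.44° × sin 292.6° = -0.36724, so δ = -21.546°.
cos h₀ = −tan(-38.0°) tan(-21.546°) = -0.3085, h₀ = 1.8844 rad.
Bracket: h₀ sin ϕ sin δ + cos ϕ cos δ sin h₀ = 1.8844×-0.61566×-0.36724 + 0.78801×0.93013×0.95123 = 0.426053 + 0.697206 = 1.123259.
Q̄ = (S_0/π) × [bracket] = (1361/π) × 1.123259 = 486.6 W/m².

Q̄ ≈ 487 W/m²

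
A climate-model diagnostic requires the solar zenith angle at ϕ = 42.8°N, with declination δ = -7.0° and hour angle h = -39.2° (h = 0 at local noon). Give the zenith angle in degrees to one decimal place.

θ_z = 61.2°

cos θ_z = sin ϕ sin δ + cos ϕ cos δ cos h = -0.082803 + 0.564362 = 0.481559.
θ_z = arccos(0.481559) = 61.2°.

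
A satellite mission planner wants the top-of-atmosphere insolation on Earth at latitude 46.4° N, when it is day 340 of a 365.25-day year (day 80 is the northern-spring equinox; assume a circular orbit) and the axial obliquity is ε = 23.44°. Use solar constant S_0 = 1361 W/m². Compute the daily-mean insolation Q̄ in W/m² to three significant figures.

Q̄ ≈ 112 W/m²

Solar longitude: L_s = 360° × (340 − 80)/365.25 = 256.263°.
sin δ = sin 23.44° × sin 256.263° = -0.38641, so δ = -22.731°.
cos h₀ = −tan(+46.4°) tan(-22.731°) = 0.4399, h₀ = 1.1153 rad.
Bracket: h₀ sin ϕ sin δ + cos ϕ cos δ sin h₀ = 1.1153×0.72417×-0.38641 + 0.68962×0.92233×0.89803 = -0.312091 + 0.571198 = 0.259107.
Q̄ = (S_0/π) × [bracket] = (1361/π) × 0.259107 = 112.3 W/m².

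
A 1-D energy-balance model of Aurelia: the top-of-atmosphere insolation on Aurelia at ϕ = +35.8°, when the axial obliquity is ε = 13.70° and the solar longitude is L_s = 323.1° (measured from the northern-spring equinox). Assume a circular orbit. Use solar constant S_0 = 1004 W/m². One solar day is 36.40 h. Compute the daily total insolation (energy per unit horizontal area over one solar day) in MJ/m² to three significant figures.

Solar declination: sin δ = sin ε · sin L_s = sin 13.70° × sin 323.1° = -0.14220, so δ = -8.175°.
cos h₀ = −tan(+35.8°) tan(-8.175°) = 0.1036, h₀ = 1.4670 rad.
Bracket: h₀ sin ϕ sin δ + cos ϕ cos δ sin h₀ = 1.4670×0.58496×-0.14220 + 0.81106×0.98984×0.99462 = -0.122027 + 0.798500 = 0.676473.
Q̄ = (S_0/π) × [bracket] = (1004/π) × 0.676473 = 216.19 W/m².
Daily total = Q̄ × 36.40 h × 3600 s/h = 216.19 × 36.40 × 3600 / 10⁶ = 28.33 MJ/m².

28.3 MJ/m²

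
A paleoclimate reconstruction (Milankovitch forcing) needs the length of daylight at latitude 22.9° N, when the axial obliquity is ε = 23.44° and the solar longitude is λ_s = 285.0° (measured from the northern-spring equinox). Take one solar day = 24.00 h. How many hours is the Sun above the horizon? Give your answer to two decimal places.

10.65 h

Solar declination: sin δ = sin ε · sin λ_s = sin 23.44° × sin 285.0° = -0.38423, so δ = -22.596°.
cos H₀ = −tan φ · tan δ = −tan(+22.9°) × tan(-22.596°) = 0.1758, so H₀ = 1.3941 rad = 79.87°.
Daylight = 2H₀/(2π) × 24.00 h = (1.3941/π) × 24.00 = 10.65 h.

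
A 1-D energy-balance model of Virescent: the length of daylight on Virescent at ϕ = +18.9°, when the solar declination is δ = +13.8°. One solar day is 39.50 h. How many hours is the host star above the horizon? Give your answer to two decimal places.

20.81 h

cos h₀ = −tan ϕ · tan δ = −tan(+18.9°) × tan(+13.800°) = -0.0841, so h₀ = 1.6550 rad = 94.82°.
Daylight = 2h₀/(2π) × 39.50 h = (1.6550/π) × 39.50 = 20.81 h.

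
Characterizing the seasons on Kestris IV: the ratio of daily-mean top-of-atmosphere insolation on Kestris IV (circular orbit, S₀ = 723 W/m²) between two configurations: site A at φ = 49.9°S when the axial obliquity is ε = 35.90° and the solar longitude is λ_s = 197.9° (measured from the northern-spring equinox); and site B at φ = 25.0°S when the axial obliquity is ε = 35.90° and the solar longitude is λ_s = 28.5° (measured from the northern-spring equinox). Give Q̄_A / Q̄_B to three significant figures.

Q̄_A / Q̄_B ≈ 1.25

— Configuration A (φ=-49.9°):
Solar declination: sin δ = sin ε · sin λ_s = sin 35.90° × sin 197.9° = -0.18023, so δ = -10.383°.
cos H₀ = −tan(-49.9°) tan(-10.383°) = -0.2176, H₀ = 1.7901 rad.
Bracket: H₀ sin φ sin δ + cos φ cos δ sin H₀ = 1.7901×-0.76492×-0.18023 + 0.64412×0.98363×0.97604 = 0.246786 + 0.618395 = 0.865181.
Q̄ = (S₀/π) × [bracket] = (723/π) × 0.865181 = 199.11 W/m².
— Configuration B (φ=-25.0°):
Solar declination: sin δ = sin ε · sin λ_s = sin 35.90° × sin 28.5° = 0.27979, so δ = +16.248°.
cos H₀ = −tan(-25.0°) tan(+16.248°) = 0.1359, H₀ = 1.4345 rad.
Bracket: H₀ sin φ sin δ + cos φ cos δ sin H₀ = 1.4345×-0.42262×0.27979 + 0.90631×0.96006×0.99072 = -0.169622 + 0.862037 = 0.692415.
Q̄ = (S₀/π) × [bracket] = (723/π) × 0.692415 = 159.35 W/m².
Ratio Q̄_A / Q̄_B = 199.11 / 159.35 = 1.250.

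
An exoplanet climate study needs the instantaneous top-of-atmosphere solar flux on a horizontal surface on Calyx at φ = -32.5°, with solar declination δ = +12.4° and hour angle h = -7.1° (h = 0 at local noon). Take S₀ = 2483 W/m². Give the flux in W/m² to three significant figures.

1.74e+03 W/m²

cos θ_z = sin φ sin δ + cos φ cos δ cos h = -0.115377 + 0.817401 = 0.702024.
Flux = S₀ · cos θ_z = 2483 × 0.702024 = 1743 W/m².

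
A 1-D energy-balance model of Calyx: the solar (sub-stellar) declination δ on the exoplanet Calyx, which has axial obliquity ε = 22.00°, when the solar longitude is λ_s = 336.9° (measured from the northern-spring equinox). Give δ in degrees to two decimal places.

sin δ = sin ε · sin λ_s = sin 22.00° × sin 336.9° = -0.146972.
δ = arcsin(-0.146972) = -8.45°.

δ = -8.45°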